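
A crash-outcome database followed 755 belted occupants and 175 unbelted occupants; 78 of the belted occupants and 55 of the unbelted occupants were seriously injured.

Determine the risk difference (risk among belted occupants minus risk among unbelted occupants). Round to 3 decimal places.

risk, belted occupants = 78/755 = 0.1033
risk, unbelted occupants = 55/175 = 0.3143
risk difference = 0.1033 − 0.3143 = -0.211

RD ≈ -0.211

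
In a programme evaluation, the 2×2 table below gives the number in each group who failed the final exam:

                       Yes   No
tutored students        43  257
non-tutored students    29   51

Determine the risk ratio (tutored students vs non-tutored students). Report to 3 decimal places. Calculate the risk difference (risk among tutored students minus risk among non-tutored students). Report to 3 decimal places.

RR = 0.395; RD = -0.219

risk, tutored students = 43/300 = 0.1433
risk, non-tutored students = 29/80 = 0.3625
RR = 0.1433 / 0.3625 = 0.395
risk difference = 0.1433 − 0.3625 = -0.219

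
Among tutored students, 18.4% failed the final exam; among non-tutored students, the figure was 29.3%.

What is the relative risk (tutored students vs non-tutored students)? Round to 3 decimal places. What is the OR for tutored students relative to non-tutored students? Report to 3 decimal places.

RR = 0.628; OR = 0.544

RR = 0.1840 / 0.2930 = 0.628
odds, tutored students = 0.1840/0.8160 = 0.2255
odds, non-tutored students = 0.2930/0.7070 = 0.4144
OR = 0.2255 / 0.4144 = 0.544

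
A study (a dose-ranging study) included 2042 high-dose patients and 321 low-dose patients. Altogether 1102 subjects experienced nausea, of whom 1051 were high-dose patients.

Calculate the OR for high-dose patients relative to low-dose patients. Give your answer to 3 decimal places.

high-dose patients without the outcome: 2042 − 1051 = 991
low-dose patients with the outcome: 1102 − 1051 = 51
low-dose patients without the outcome: 321 − 51 = 270
OR = (1051 × 270) / (991 × 51) = 283770/50541 ≈ 5.615

5.615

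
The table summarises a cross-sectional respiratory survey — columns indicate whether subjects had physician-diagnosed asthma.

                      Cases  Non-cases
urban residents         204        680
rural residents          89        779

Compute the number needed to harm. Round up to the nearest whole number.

NNH ≈ 8

risk, urban residents = 204/884 = 0.230769
risk, rural residents = 89/868 = 0.102535
absolute risk difference = 0.128235
1 / 0.128235 = 7.798 → round up → 8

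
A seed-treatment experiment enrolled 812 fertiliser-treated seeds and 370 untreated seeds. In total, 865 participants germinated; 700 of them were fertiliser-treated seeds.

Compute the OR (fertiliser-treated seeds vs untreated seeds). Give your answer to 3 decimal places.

7.765

fertiliser-treated seeds without the outcome: 812 − 700 = 112
untreated seeds with the outcome: 865 − 700 = 165
untreated seeds without the outcome: 370 − 165 = 205
OR = (700 × 205) / (112 × 165) = 143500/18480 ≈ 7.765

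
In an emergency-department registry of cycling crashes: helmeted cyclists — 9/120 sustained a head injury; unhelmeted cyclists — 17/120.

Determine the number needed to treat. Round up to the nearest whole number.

15

risk, helmeted cyclists = 9/120 = 0.075000
risk, unhelmeted cyclists = 17/120 = 0.141667
absolute risk difference = 0.066667
1 / 0.066667 = 15.000 → round up → 15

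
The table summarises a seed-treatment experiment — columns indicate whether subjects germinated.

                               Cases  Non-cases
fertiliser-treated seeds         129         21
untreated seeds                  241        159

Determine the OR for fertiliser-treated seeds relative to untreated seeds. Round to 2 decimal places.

OR = (129 × 159) / (21 × 241) = 20511/5061 ≈ 4.05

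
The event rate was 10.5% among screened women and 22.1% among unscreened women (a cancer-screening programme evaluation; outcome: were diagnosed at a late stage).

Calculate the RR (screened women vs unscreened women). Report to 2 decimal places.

RR = 0.1050 / 0.2210 = 0.48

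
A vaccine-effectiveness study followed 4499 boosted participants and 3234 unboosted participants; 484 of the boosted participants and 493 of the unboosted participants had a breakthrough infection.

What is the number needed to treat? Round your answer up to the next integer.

risk, boosted participants = 484/4499 = 0.107579
risk, unboosted participants = 493/3234 = 0.152443
absolute risk difference = 0.044863
1 / 0.044863 = 22.290 → round up → 23

NNT ≈ 23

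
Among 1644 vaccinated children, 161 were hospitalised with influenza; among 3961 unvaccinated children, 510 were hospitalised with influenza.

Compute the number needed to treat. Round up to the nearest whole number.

33

risk, vaccinated children = 161/1644 = 0.097932
risk, unvaccinated children = 510/3961 = 0.128755
absolute risk difference = 0.030823
1 / 0.030823 = 32.443 → round up → 33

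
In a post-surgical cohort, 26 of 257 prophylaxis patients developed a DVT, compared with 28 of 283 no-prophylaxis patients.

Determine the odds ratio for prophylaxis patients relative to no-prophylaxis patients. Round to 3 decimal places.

OR = (26 × 255) / (231 × 28) = 6630/6468 ≈ 1.025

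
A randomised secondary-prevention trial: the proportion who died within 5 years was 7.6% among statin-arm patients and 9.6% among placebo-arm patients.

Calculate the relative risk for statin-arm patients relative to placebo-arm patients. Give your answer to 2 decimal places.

RR = 0.0760 / 0.0960 = 0.79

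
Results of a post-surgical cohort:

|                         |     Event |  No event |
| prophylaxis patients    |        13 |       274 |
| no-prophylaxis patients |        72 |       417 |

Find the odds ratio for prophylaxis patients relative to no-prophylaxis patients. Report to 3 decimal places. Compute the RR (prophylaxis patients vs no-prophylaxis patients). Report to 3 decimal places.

OR = (13 × 417) / (274 × 72) = 5421/19728 ≈ 0.275
risk, prophylaxis patients = 13/287 = 0.04530
risk, no-prophylaxis patients = 72/489 = 0.14724
RR = 0.04530 / 0.14724 = 0.308

OR = 0.275; RR = 0.308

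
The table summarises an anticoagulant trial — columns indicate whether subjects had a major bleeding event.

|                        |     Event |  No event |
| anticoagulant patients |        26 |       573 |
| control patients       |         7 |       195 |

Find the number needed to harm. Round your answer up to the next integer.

risk, anticoagulant patients = 26/599 = 0.043406
risk, control patients = 7/202 = 0.034653
absolute risk difference = 0.008752
1 / 0.008752 = 114.260 → round up → 115

115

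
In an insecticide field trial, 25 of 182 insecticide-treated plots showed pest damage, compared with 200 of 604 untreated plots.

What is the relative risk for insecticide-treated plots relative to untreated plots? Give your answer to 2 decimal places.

0.41

risk, insecticide-treated plots = 25/182 = 0.1374
risk, untreated plots = 200/604 = 0.3311
RR = 0.1374 / 0.3311 = 0.41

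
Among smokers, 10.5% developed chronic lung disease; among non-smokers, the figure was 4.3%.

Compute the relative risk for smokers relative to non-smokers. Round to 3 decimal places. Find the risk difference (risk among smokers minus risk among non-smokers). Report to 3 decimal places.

RR = 0.10500 / 0.04300 = 2.442
risk difference = 0.10500 − 0.04300 = 0.062

RR = 2.442; RD = 0.062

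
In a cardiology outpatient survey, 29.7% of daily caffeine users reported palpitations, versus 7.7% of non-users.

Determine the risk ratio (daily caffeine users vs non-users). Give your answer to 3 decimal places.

RR = 0.2970 / 0.0770 = 3.857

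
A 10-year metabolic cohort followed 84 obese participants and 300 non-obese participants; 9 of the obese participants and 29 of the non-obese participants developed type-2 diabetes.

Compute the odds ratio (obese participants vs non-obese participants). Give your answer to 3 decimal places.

OR = (9 × 271) / (75 × 29) = 2439/2175 ≈ 1.121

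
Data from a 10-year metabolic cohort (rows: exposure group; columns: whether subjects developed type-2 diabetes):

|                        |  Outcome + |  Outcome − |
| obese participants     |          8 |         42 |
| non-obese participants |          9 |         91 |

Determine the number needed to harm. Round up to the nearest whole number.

NNH: 15

risk, obese participants = 8/50 = 0.160000
risk, non-obese participants = 9/100 = 0.090000
absolute risk difference = 0.070000
1 / 0.070000 = 14.286 → round up → 15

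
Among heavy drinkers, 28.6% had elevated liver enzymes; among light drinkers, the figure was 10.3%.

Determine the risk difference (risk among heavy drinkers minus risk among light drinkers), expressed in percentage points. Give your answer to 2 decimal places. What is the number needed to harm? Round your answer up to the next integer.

RD = 18.30; NNH = 6

risk difference = 0.2860 − 0.1030 = 0.1830 → 18.30 percentage points
absolute risk difference = 0.183000
1 / 0.183000 = 5.464 → round up → 6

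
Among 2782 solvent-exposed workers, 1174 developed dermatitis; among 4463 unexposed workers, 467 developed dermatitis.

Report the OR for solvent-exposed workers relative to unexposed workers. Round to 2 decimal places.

odds, solvent-exposed workers = 1174/1608 = 0.7301
odds, unexposed workers = 467/3996 = 0.1169
OR = 0.7301 / 0.1169 = 6.25

OR: 6.25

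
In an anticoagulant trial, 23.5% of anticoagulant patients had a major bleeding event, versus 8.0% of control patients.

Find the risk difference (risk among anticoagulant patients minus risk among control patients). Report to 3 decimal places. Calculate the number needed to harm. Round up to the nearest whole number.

risk difference = 0.2350 − 0.0800 = 0.155
absolute risk difference = 0.155000
1 / 0.155000 = 6.452 → round up → 7

RD = 0.155; NNH = 7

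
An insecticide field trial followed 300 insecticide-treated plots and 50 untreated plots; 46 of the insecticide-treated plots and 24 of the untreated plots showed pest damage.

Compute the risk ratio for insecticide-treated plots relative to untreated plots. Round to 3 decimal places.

risk, insecticide-treated plots = 46/300 = 0.1533
risk, untreated plots = 24/50 = 0.4800
RR = 0.1533 / 0.4800 = 0.319

RR: 0.319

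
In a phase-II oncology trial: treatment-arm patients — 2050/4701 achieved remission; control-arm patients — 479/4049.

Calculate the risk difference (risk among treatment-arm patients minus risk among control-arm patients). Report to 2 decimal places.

0.32

risk, treatment-arm patients = 2050/4701 = 0.4361
risk, control-arm patients = 479/4049 = 0.1183
risk difference = 0.4361 − 0.1183 = 0.32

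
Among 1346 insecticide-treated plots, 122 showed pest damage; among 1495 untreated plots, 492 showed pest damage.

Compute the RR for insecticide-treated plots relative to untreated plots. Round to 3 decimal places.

risk, insecticide-treated plots = 122/1346 = 0.0906
risk, untreated plots = 492/1495 = 0.3291
RR = 0.0906 / 0.3291 = 0.275

0.275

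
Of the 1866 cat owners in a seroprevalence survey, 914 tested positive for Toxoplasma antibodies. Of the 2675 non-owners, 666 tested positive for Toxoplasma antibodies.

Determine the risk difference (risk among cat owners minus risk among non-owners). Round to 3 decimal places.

0.241

risk, cat owners = 914/1866 = 0.4898
risk, non-owners = 666/2675 = 0.2490
risk difference = 0.4898 − 0.2490 = 0.241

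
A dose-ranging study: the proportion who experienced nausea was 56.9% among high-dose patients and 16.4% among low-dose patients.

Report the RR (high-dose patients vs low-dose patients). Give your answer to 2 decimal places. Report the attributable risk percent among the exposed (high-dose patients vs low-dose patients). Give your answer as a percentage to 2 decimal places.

RR = 0.5690 / 0.1640 = 3.47
AR% = (0.5690 − 0.1640) / 0.5690 = 0.7118 → 71.18%

RR = 3.47; AR% = 71.18%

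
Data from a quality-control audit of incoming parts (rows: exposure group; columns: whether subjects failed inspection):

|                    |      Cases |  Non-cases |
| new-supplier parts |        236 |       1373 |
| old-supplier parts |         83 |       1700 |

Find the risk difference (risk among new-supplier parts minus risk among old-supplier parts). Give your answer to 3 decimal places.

0.100

risk, new-supplier parts = 236/1609 = 0.14667
risk, old-supplier parts = 83/1783 = 0.04655
risk difference = 0.14667 − 0.04655 = 0.100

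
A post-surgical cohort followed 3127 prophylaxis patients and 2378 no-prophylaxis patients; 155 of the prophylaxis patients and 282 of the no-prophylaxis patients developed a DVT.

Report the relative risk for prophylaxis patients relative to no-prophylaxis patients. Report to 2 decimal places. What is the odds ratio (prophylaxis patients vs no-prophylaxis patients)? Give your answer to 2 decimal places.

RR = 0.42; OR = 0.39

risk, prophylaxis patients = 155/3127 = 0.04957
risk, no-prophylaxis patients = 282/2378 = 0.11859
RR = 0.04957 / 0.11859 = 0.42
odds, prophylaxis patients = 155/2972 = 0.05215
odds, no-prophylaxis patients = 282/2096 = 0.13454
OR = 0.05215 / 0.13454 = 0.39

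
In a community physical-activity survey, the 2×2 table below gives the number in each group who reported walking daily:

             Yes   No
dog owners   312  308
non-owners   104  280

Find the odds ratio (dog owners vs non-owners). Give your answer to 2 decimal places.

OR = (312 × 280) / (308 × 104) = 87360/32032 ≈ 2.73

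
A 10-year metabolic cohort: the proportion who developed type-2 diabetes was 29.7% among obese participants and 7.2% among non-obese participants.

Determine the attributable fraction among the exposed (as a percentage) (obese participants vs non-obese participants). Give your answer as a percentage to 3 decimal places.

AR% = (0.2970 − 0.0720) / 0.2970 = 0.7576 → 75.758%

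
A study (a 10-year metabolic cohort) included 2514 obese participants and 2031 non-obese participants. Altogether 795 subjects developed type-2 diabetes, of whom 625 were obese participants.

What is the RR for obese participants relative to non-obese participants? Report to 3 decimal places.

obese participants without the outcome: 2514 − 625 = 1889
non-obese participants with the outcome: 795 − 625 = 170
non-obese participants without the outcome: 2031 − 170 = 1861
risk, obese participants = 625/2514 = 0.2486
risk, non-obese participants = 170/2031 = 0.0837
RR = 0.2486 / 0.0837 = 2.970

RR ≈ 2.970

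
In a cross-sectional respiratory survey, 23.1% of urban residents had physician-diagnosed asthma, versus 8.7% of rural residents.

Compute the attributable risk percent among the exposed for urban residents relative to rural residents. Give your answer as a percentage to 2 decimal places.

AR% = (0.2310 − 0.0870) / 0.2310 = 0.6234 → 62.34%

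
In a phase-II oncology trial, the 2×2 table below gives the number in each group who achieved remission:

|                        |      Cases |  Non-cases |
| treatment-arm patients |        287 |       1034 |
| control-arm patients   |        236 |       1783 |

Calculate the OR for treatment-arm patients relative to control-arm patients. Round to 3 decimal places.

OR = (287 × 1783) / (1034 × 236) = 511721/244024 ≈ 2.097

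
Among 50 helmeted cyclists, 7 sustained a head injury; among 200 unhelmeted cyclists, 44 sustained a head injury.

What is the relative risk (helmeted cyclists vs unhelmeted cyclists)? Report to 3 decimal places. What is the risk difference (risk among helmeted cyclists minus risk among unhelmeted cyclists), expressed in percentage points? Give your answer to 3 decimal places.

RR = 0.636; RD = -8.000

risk, helmeted cyclists = 7/50 = 0.1400
risk, unhelmeted cyclists = 44/200 = 0.2200
RR = 0.1400 / 0.2200 = 0.636
risk difference = 0.1400 − 0.2200 = -0.0800 → -8.000 percentage points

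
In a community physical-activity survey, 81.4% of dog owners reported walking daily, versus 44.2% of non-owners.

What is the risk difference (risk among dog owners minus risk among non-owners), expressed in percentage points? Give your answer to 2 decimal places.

risk difference = 0.8140 − 0.4420 = 0.3720 → 37.20 percentage points

RD: 37.20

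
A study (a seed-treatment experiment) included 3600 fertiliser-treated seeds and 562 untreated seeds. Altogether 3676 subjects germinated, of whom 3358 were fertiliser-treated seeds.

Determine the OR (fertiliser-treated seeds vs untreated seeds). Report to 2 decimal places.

fertiliser-treated seeds without the outcome: 3600 − 3358 = 242
untreated seeds with the outcome: 3676 − 3358 = 318
untreated seeds without the outcome: 562 − 318 = 244
OR = (3358 × 244) / (242 × 318) = 819352/76956 ≈ 10.65

OR ≈ 10.65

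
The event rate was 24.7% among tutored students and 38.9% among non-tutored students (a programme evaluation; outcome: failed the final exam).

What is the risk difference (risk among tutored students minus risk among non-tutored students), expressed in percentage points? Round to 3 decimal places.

-14.200

risk difference = 0.2470 − 0.3890 = -0.1420 → -14.200 percentage points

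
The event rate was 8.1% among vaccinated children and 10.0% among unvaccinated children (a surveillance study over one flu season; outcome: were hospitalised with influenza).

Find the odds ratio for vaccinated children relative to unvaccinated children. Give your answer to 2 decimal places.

OR: 0.79

odds, vaccinated children = 0.0810/0.9190 = 0.0881
odds, unvaccinated children = 0.1000/0.9000 = 0.1111
OR = 0.0881 / 0.1111 = 0.79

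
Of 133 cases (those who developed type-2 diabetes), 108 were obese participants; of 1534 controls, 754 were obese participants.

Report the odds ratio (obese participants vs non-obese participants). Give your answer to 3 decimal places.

OR = (108 × 780) / (754 × 25) = 84240/18850 ≈ 4.469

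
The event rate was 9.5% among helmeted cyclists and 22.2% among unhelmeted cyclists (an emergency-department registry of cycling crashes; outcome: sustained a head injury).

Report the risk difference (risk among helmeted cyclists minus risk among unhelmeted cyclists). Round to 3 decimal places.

risk difference = 0.0950 − 0.2220 = -0.127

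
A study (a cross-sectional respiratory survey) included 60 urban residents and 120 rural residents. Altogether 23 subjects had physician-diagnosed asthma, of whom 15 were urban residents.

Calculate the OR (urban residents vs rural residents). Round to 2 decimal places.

urban residents without the outcome: 60 − 15 = 45
rural residents with the outcome: 23 − 15 = 8
rural residents without the outcome: 120 − 8 = 112
OR = (15 × 112) / (45 × 8) = 1680/360 ≈ 4.67

OR = 4.67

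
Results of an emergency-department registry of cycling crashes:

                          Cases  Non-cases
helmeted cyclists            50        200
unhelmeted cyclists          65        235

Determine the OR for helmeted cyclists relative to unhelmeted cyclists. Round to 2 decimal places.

OR = (50 × 235) / (200 × 65) = 11750/13000 ≈ 0.90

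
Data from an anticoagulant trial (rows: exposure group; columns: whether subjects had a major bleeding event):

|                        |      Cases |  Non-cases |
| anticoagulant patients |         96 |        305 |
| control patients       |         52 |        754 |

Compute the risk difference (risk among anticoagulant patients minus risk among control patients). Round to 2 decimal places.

risk, anticoagulant patients = 96/401 = 0.2394
risk, control patients = 52/806 = 0.0645
risk difference = 0.2394 − 0.0645 = 0.17

RD ≈ 0.17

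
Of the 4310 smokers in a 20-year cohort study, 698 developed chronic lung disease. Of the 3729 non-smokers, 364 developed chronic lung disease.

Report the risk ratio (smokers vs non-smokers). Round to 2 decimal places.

risk, smokers = 698/4310 = 0.1619
risk, non-smokers = 364/3729 = 0.0976
RR = 0.1619 / 0.0976 = 1.66

RR ≈ 1.66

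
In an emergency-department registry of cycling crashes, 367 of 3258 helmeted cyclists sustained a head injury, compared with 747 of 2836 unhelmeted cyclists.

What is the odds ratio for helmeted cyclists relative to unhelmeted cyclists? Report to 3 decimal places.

0.355

odds, helmeted cyclists = 367/2891 = 0.1269
odds, unhelmeted cyclists = 747/2089 = 0.3576
OR = 0.1269 / 0.3576 = 0.355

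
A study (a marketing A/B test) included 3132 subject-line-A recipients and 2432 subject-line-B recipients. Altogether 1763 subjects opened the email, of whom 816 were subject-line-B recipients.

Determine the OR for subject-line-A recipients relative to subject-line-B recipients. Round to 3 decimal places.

subject-line-A recipients with the outcome: 1763 − 816 = 947
subject-line-A recipients without the outcome: 3132 − 947 = 2185
subject-line-B recipients without the outcome: 2432 − 816 = 1616
OR = (947 × 1616) / (2185 × 816) = 1530352/1782960 ≈ 0.858

0.858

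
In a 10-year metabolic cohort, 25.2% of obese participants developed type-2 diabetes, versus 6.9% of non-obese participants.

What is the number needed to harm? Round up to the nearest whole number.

absolute risk difference = 0.183000
1 / 0.183000 = 5.464 → round up → 6

NNH ≈ 6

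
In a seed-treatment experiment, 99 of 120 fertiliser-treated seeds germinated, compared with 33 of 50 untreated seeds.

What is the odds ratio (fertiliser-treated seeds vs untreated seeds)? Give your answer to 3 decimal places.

OR = (99 × 17) / (21 × 33) = 1683/693 ≈ 2.429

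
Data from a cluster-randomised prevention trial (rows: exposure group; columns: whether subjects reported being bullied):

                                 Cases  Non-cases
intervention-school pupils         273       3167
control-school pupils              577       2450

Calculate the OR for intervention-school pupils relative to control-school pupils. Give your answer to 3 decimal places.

OR = 0.366

odds, intervention-school pupils = 273/3167 = 0.0862
odds, control-school pupils = 577/2450 = 0.2355
OR = 0.0862 / 0.2355 = 0.366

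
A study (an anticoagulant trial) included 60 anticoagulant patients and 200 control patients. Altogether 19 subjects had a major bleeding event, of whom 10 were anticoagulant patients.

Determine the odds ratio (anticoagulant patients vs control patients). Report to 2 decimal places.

OR ≈ 4.24

anticoagulant patients without the outcome: 60 − 10 = 50
control patients with the outcome: 19 − 10 = 9
control patients without the outcome: 200 − 9 = 191
odds, anticoagulant patients = 10/50 = 0.20000
odds, control patients = 9/191 = 0.04712
OR = 0.20000 / 0.04712 = 4.24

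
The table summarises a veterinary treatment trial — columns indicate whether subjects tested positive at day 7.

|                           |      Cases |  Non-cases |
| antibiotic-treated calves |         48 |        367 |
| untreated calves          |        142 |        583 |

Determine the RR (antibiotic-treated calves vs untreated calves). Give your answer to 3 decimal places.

risk, antibiotic-treated calves = 48/415 = 0.1157
risk, untreated calves = 142/725 = 0.1959
RR = 0.1157 / 0.1959 = 0.591

RR = 0.591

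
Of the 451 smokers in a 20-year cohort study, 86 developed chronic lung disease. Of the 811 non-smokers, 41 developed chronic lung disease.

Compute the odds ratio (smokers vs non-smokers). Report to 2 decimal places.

OR = (86 × 770) / (365 × 41) = 66220/14965 ≈ 4.42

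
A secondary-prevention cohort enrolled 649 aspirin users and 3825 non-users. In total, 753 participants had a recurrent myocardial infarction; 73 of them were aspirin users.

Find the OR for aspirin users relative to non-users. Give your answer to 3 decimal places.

aspirin users without the outcome: 649 − 73 = 576
non-users with the outcome: 753 − 73 = 680
non-users without the outcome: 3825 − 680 = 3145
OR = (73 × 3145) / (576 × 680) = 229585/391680 ≈ 0.586

OR ≈ 0.586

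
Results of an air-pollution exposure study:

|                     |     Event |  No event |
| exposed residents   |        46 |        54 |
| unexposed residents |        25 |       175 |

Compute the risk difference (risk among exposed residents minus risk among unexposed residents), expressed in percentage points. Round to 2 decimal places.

risk, exposed residents = 46/100 = 0.4600
risk, unexposed residents = 25/200 = 0.1250
risk difference = 0.4600 − 0.1250 = 0.3350 → 33.50 percentage points

33.50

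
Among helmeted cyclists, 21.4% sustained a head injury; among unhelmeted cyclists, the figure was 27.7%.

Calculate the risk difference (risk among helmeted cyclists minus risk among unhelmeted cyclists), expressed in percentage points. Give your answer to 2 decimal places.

-6.30

risk difference = 0.2140 − 0.2770 = -0.0630 → -6.30 percentage points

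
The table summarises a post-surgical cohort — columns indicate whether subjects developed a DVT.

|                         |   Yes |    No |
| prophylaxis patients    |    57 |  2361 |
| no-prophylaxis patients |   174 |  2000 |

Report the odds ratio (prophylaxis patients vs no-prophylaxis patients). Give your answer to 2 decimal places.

odds, prophylaxis patients = 57/2361 = 0.02414
odds, no-prophylaxis patients = 174/2000 = 0.08700
OR = 0.02414 / 0.08700 = 0.28

0.28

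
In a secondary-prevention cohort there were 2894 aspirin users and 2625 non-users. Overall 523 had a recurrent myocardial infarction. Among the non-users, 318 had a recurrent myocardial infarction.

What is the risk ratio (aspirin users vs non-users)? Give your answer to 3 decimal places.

aspirin users with the outcome: 523 − 318 = 205
aspirin users without the outcome: 2894 − 205 = 2689
non-users without the outcome: 2625 − 318 = 2307
risk, aspirin users = 205/2894 = 0.0708
risk, non-users = 318/2625 = 0.1211
RR = 0.0708 / 0.1211 = 0.585

RR = 0.585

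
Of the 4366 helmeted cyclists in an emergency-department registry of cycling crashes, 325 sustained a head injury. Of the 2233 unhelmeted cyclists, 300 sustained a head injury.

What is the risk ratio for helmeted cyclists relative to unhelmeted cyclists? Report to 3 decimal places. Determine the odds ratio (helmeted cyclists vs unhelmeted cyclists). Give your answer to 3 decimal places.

risk, helmeted cyclists = 325/4366 = 0.0744
risk, unhelmeted cyclists = 300/2233 = 0.1343
RR = 0.0744 / 0.1343 = 0.554
odds, helmeted cyclists = 325/4041 = 0.0804
odds, unhelmeted cyclists = 300/1933 = 0.1552
OR = 0.0804 / 0.1552 = 0.518

RR = 0.554; OR = 0.518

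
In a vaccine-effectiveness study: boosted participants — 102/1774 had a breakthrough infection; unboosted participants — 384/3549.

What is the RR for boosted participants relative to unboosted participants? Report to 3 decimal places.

risk, boosted participants = 102/1774 = 0.0575
risk, unboosted participants = 384/3549 = 0.1082
RR = 0.0575 / 0.1082 = 0.531

RR ≈ 0.531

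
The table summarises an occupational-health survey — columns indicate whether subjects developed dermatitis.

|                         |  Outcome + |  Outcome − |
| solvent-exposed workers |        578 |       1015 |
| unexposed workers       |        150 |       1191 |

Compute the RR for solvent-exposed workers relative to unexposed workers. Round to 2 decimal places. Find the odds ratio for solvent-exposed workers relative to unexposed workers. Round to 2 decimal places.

risk, solvent-exposed workers = 578/1593 = 0.3628
risk, unexposed workers = 150/1341 = 0.1119
RR = 0.3628 / 0.1119 = 3.24
OR = (578 × 1191) / (1015 × 150) = 688398/152250 ≈ 4.52

RR = 3.24; OR = 4.52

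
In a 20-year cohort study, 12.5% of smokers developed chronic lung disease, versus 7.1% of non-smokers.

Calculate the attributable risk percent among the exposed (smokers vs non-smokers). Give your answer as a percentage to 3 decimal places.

AR% = (0.1250 − 0.0710) / 0.1250 = 0.4320 → 43.200%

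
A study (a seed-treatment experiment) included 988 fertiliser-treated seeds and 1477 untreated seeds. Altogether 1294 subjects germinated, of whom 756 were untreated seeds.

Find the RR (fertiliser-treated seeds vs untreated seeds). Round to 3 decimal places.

RR = 1.064

fertiliser-treated seeds with the outcome: 1294 − 756 = 538
fertiliser-treated seeds without the outcome: 988 − 538 = 450
untreated seeds without the outcome: 1477 − 756 = 721
risk, fertiliser-treated seeds = 538/988 = 0.5445
risk, untreated seeds = 756/1477 = 0.5118
RR = 0.5445 / 0.5118 = 1.064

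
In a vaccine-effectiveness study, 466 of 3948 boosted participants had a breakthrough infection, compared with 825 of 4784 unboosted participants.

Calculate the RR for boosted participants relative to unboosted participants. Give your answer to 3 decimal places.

risk, boosted participants = 466/3948 = 0.1180
risk, unboosted participants = 825/4784 = 0.1724
RR = 0.1180 / 0.1724 = 0.684

0.684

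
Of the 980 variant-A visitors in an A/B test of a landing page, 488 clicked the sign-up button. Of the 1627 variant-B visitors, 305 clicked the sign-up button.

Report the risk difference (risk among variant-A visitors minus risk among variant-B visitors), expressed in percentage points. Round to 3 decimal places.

RD ≈ 31.050

risk, variant-A visitors = 488/980 = 0.4980
risk, variant-B visitors = 305/1627 = 0.1875
risk difference = 0.4980 − 0.1875 = 0.3105 → 31.050 percentage points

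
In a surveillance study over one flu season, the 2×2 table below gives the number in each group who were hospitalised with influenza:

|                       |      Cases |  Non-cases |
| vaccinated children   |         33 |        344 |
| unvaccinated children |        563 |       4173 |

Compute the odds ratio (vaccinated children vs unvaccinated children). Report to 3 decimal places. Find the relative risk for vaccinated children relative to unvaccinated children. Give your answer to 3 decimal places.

OR = 0.711; RR = 0.736

odds, vaccinated children = 33/344 = 0.0959
odds, unvaccinated children = 563/4173 = 0.1349
OR = 0.0959 / 0.1349 = 0.711
risk, vaccinated children = 33/377 = 0.0875
risk, unvaccinated children = 563/4736 = 0.1189
RR = 0.0875 / 0.1189 = 0.736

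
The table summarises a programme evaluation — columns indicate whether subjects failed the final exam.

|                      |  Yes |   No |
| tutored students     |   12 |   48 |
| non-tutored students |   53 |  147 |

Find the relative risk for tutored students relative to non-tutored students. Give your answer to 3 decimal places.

risk, tutored students = 12/60 = 0.2000
risk, non-tutored students = 53/200 = 0.2650
RR = 0.2000 / 0.2650 = 0.755

RR: 0.755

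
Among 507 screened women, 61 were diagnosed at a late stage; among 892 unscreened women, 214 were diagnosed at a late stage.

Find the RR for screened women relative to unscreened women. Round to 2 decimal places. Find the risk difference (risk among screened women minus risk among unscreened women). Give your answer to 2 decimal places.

RR = 0.50; RD = -0.12

risk, screened women = 61/507 = 0.1203
risk, unscreened women = 214/892 = 0.2399
RR = 0.1203 / 0.2399 = 0.50
risk difference = 0.1203 − 0.2399 = -0.12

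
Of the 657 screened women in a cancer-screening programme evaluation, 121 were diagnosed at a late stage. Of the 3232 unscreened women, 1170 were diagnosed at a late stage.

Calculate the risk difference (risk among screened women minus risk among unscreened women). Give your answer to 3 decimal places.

RD ≈ -0.178

risk, screened women = 121/657 = 0.1842
risk, unscreened women = 1170/3232 = 0.3620
risk difference = 0.1842 − 0.3620 = -0.178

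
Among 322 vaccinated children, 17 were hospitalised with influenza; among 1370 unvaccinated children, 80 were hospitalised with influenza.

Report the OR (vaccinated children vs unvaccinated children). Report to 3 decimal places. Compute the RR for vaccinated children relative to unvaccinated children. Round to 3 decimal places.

OR = 0.899; RR = 0.904

OR = (17 × 1290) / (305 × 80) = 21930/24400 ≈ 0.899
risk, vaccinated children = 17/322 = 0.0528
risk, unvaccinated children = 80/1370 = 0.0584
RR = 0.0528 / 0.0584 = 0.904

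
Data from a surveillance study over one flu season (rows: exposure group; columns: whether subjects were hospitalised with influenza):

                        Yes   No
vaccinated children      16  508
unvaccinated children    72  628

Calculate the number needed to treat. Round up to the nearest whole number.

risk, vaccinated children = 16/524 = 0.030534
risk, unvaccinated children = 72/700 = 0.102857
absolute risk difference = 0.072323
1 / 0.072323 = 13.827 → round up → 14

14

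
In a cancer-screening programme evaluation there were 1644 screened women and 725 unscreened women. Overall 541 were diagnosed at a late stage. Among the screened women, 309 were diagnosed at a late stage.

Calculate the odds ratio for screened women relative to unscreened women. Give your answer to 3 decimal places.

OR ≈ 0.492

screened women without the outcome: 1644 − 309 = 1335
unscreened women with the outcome: 541 − 309 = 232
unscreened women without the outcome: 725 − 232 = 493
odds, screened women = 309/1335 = 0.2315
odds, unscreened women = 232/493 = 0.4706
OR = 0.2315 / 0.4706 = 0.492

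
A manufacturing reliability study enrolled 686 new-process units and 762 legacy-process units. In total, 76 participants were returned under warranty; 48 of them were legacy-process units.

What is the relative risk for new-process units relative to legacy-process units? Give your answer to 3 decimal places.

0.648

new-process units with the outcome: 76 − 48 = 28
new-process units without the outcome: 686 − 28 = 658
legacy-process units without the outcome: 762 − 48 = 714
risk, new-process units = 28/686 = 0.04082
risk, legacy-process units = 48/762 = 0.06299
RR = 0.04082 / 0.06299 = 0.648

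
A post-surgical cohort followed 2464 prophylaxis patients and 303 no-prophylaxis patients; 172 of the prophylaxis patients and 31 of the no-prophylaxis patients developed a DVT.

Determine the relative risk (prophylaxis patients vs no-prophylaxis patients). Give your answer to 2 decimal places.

risk, prophylaxis patients = 172/2464 = 0.0698
risk, no-prophylaxis patients = 31/303 = 0.1023
RR = 0.0698 / 0.1023 = 0.68

RR = 0.68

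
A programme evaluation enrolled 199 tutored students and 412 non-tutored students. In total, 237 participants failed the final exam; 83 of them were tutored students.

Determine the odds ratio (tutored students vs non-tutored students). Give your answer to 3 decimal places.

OR ≈ 1.199

tutored students without the outcome: 199 − 83 = 116
non-tutored students with the outcome: 237 − 83 = 154
non-tutored students without the outcome: 412 − 154 = 258
odds, tutored students = 83/116 = 0.7155
odds, non-tutored students = 154/258 = 0.5969
OR = 0.7155 / 0.5969 = 1.199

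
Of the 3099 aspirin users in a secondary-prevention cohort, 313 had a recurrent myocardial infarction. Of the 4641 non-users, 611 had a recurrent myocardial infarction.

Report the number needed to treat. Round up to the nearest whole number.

risk, aspirin users = 313/3099 = 0.101000
risk, non-users = 611/4641 = 0.131653
absolute risk difference = 0.030652
1 / 0.030652 = 32.624 → round up → 33

33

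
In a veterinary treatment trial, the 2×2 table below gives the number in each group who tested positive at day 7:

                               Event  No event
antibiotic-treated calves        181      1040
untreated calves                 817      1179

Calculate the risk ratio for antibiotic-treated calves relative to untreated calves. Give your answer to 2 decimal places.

risk, antibiotic-treated calves = 181/1221 = 0.1482
risk, untreated calves = 817/1996 = 0.4093
RR = 0.1482 / 0.4093 = 0.36

RR = 0.36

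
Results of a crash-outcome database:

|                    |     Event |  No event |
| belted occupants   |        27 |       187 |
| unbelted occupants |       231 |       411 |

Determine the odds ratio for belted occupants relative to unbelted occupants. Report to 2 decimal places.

OR = (27 × 411) / (187 × 231) = 11097/43197 ≈ 0.26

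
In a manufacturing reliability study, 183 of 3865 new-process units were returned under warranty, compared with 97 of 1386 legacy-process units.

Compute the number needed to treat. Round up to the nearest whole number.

45

risk, new-process units = 183/3865 = 0.047348
risk, legacy-process units = 97/1386 = 0.069986
absolute risk difference = 0.022638
1 / 0.022638 = 44.174 → round up → 45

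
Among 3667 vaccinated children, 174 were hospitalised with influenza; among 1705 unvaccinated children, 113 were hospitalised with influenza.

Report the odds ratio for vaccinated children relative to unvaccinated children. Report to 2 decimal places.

0.70

odds, vaccinated children = 174/3493 = 0.04981
odds, unvaccinated children = 113/1592 = 0.07098
OR = 0.04981 / 0.07098 = 0.70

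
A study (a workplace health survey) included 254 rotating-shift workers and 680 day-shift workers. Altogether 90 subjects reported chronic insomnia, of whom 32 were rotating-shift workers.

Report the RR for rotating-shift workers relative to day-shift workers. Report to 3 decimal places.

RR: 1.477

rotating-shift workers without the outcome: 254 − 32 = 222
day-shift workers with the outcome: 90 − 32 = 58
day-shift workers without the outcome: 680 − 58 = 622
risk, rotating-shift workers = 32/254 = 0.1260
risk, day-shift workers = 58/680 = 0.0853
RR = 0.1260 / 0.0853 = 1.477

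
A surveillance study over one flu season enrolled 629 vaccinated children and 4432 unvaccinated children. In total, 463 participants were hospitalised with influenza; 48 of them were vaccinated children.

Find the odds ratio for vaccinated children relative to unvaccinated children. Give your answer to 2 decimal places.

vaccinated children without the outcome: 629 − 48 = 581
unvaccinated children with the outcome: 463 − 48 = 415
unvaccinated children without the outcome: 4432 − 415 = 4017
odds, vaccinated children = 48/581 = 0.0826
odds, unvaccinated children = 415/4017 = 0.1033
OR = 0.0826 / 0.1033 = 0.80

OR ≈ 0.80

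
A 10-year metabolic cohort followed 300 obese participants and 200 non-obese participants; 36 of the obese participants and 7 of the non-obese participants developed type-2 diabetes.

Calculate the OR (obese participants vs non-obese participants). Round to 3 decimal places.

OR = (36 × 193) / (264 × 7) = 6948/1848 ≈ 3.760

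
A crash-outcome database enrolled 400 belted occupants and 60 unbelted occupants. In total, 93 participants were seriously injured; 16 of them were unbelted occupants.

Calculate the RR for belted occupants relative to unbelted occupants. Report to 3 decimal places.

belted occupants with the outcome: 93 − 16 = 77
belted occupants without the outcome: 400 − 77 = 323
unbelted occupants without the outcome: 60 − 16 = 44
risk, belted occupants = 77/400 = 0.1925
risk, unbelted occupants = 16/60 = 0.2667
RR = 0.1925 / 0.2667 = 0.722

RR ≈ 0.722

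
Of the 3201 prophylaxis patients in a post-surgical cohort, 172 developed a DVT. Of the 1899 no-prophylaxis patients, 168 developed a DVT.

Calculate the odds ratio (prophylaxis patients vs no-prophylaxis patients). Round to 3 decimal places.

OR = (172 × 1731) / (3029 × 168) = 297732/508872 ≈ 0.585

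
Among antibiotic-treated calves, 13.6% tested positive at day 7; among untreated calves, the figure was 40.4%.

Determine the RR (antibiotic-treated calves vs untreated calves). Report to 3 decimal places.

RR = 0.1360 / 0.4040 = 0.337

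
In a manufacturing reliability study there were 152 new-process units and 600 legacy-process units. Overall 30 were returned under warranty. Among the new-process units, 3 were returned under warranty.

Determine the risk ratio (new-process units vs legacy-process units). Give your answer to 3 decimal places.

RR = 0.439

new-process units without the outcome: 152 − 3 = 149
legacy-process units with the outcome: 30 − 3 = 27
legacy-process units without the outcome: 600 − 27 = 573
risk, new-process units = 3/152 = 0.01974
risk, legacy-process units = 27/600 = 0.04500
RR = 0.01974 / 0.04500 = 0.439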